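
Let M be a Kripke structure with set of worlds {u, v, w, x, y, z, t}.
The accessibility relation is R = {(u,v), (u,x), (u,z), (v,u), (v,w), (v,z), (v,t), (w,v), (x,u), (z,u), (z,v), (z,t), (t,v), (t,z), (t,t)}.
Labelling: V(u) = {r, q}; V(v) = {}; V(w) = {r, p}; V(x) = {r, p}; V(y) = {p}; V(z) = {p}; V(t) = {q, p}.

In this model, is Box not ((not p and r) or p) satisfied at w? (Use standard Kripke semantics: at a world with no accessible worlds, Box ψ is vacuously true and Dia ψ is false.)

Yes

At w: Box not ((not p and r) or p) requires not ((not p and r) or p) at every successor {v}.
  At v: not ((not p and r) or p) is true.
So Box not ((not p and r) or p) is true at w.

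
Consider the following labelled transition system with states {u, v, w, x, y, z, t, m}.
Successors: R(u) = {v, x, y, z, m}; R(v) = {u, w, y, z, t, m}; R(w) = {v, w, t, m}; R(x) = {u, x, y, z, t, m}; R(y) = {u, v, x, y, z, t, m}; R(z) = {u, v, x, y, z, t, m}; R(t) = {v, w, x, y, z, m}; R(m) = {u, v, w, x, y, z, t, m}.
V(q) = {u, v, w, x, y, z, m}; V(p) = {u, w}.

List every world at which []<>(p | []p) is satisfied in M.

Recall that []ψ holds at a world iff ψ holds at every accessible world, and <>ψ holds iff ψ holds at some accessible world.
Let φ = []<>(p | []p). Evaluate φ at each world:
  u (successors {v, x, y, z, m}): φ is true.
  v (successors {u, w, y, z, t, m}): φ is false.
  w (successors {v, w, t, m}): φ is true.
  x (successors {u, x, y, z, t, m}): φ is false.
  y (successors {u, v, x, y, z, t, m}): φ is false.
  z (successors {u, v, x, y, z, t, m}): φ is false.
  t (successors {v, w, x, y, z, m}): φ is true.
  m (successors {u, v, w, x, y, z, t, m}): φ is false.
For instance, at t:
  At t: []<>(p | []p) requires <>(p | []p) at every successor {v, w, x, y, z, m}.
    At v: <>(p | []p) is true.
    At w: <>(p | []p) is true.
    At x: <>(p | []p) is true.
    At y: <>(p | []p) is true.
    At z: <>(p | []p) is true.
    At m: <>(p | []p) is true.
  So []<>(p | []p) is true at t.
Satisfying worlds: {u, w, t}

u, w, t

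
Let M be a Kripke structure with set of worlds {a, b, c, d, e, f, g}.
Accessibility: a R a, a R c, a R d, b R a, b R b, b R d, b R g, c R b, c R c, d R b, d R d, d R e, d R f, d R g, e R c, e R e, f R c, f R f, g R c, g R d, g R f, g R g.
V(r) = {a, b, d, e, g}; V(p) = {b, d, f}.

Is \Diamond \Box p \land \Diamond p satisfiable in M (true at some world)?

No

Recall that \Box ψ holds at a world iff ψ holds at every accessible world, and \Diamond ψ holds iff ψ holds at some accessible world.
Let φ = \Diamond \Box p \land \Diamond p. Evaluate φ at each world:
  a (successors {a, c, d}): φ is false.
  b (successors {a, b, d, g}): φ is false.
  c (successors {b, c}): φ is false.
  d (successors {b, d, e, f, g}): φ is false.
  e (successors {c, e}): φ is false.
  f (successors {c, f}): φ is false.
  g (successors {c, d, f, g}): φ is false.
For instance, at d:
  At d: \Diamond \Box p is false, \Diamond p is true, so \Diamond \Box p \land \Diamond p is false.
    At d: \Diamond \Box p requires \Box p at some successor in {b, d, e, f, g}.
      At b: \Box p is false.
      At d: \Box p is false.
      At e: \Box p is false.
      At f: \Box p is false.
      At g: \Box p is false.
    So \Diamond \Box p is false at d.
    At d: \Diamond p requires p at some successor in {b, d, e, f, g}.
      p holds at b, so \Diamond p is true at d.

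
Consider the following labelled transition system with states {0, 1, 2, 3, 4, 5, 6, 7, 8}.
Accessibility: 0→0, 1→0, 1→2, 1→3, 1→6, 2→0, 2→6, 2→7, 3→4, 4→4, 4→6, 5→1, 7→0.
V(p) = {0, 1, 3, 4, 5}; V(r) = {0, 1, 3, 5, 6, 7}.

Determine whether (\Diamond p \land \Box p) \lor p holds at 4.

Yes

At 4: \Diamond p \land \Box p is false, p is true, so (\Diamond p \land \Box p) \lor p is true.
  At 4: \Diamond p is true, \Box p is false, so \Diamond p \land \Box p is false.
    At 4: \Diamond p requires p at some successor in {4, 6}.
      p holds at 4, so \Diamond p is true at 4.
    At 4: \Box p requires p at every successor {4, 6}.
      p fails at 6, so \Box p is false at 4.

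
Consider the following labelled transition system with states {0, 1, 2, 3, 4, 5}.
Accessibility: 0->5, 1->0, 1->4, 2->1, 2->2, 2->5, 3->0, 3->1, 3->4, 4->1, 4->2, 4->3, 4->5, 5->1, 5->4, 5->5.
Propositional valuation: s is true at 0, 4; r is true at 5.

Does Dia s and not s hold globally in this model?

No

Recall that Dia ψ holds at a world iff ψ holds at some accessible world.
Let φ = Dia s and not s. Evaluate φ at each world:
  0 (successors {5}): φ is false.
  1 (successors {0, 4}): φ is true.
  2 (successors {1, 2, 5}): φ is false.
  3 (successors {0, 1, 4}): φ is true.
  4 (successors {1, 2, 3, 5}): φ is false.
  5 (successors {1, 4, 5}): φ is true.
Detail at 0 (counterexample):
  At 0: Dia s is false, not s is false, so Dia s and not s is false.
    At 0: Dia s requires s at some successor in {5}.
      At 5: s is false.
    So Dia s is false at 0.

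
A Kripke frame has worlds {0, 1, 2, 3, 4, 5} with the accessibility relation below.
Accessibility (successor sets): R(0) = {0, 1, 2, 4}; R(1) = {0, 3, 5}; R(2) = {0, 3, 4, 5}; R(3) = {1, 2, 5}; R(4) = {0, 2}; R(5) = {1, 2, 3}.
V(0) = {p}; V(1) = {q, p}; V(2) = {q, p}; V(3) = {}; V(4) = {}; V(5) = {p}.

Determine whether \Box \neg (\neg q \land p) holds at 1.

No

At 1: \Box \neg (\neg q \land p) requires \neg (\neg q \land p) at every successor {0, 3, 5}.
  \neg (\neg q \land p) fails at 0, so \Box \neg (\neg q \land p) is false at 1.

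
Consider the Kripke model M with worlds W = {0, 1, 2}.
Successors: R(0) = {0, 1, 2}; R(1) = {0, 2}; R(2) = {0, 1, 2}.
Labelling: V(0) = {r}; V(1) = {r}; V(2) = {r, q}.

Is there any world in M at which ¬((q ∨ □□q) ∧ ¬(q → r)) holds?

Let φ = ¬((q ∨ □□q) ∧ ¬(q → r)). Evaluate φ at each world:
  0 (successors {0, 1, 2}): φ is true.
  1 (successors {0, 2}): φ is true.
  2 (successors {0, 1, 2}): φ is true.
Detail at 0 (witness):
  At 0: (q ∨ □□q) ∧ ¬(q → r) is false, so ¬((q ∨ □□q) ∧ ¬(q → r)) is true.
    At 0: q ∨ □□q is false, ¬(q → r) is false, so (q ∨ □□q) ∧ ¬(q → r) is false.
      At 0: q is false, □□q is false, so q ∨ □□q is false.

Yes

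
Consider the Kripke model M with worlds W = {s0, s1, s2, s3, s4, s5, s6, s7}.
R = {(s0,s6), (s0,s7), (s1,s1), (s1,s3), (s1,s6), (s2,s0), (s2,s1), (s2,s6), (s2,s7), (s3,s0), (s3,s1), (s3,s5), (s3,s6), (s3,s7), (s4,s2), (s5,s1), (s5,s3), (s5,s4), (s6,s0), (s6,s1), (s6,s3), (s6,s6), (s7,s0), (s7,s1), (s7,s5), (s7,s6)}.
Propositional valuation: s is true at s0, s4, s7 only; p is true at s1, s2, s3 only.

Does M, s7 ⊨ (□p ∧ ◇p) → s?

At s7: □p ∧ ◇p is false, s is true, so (□p ∧ ◇p) → s is true.
  At s7: □p is false, ◇p is true, so □p ∧ ◇p is false.
    At s7: □p requires p at every successor {s0, s1, s5, s6}.
      p fails at s0, so □p is false at s7.
    At s7: ◇p requires p at some successor in {s0, s1, s5, s6}.
      p holds at s1, so ◇p is true at s7.

Yes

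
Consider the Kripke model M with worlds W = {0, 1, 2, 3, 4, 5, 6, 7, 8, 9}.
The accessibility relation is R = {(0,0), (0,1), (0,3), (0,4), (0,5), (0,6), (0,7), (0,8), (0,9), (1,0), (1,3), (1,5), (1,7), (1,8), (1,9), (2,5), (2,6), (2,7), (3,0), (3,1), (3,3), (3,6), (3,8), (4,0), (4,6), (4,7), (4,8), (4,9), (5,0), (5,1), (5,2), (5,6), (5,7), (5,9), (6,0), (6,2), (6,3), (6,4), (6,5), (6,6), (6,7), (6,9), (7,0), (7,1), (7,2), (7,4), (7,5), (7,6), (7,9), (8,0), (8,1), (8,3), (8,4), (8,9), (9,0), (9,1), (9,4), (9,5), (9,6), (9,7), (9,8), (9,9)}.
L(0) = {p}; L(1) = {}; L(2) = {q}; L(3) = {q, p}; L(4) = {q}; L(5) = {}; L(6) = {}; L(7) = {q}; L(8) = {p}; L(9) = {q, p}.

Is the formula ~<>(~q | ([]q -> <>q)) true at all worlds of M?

Let φ = ~<>(~q | ([]q -> <>q)). Evaluate φ at each world:
  0 (successors {0, 1, 3, 4, 5, 6, 7, 8, 9}): φ is false.
  1 (successors {0, 3, 5, 7, 8, 9}): φ is false.
  2 (successors {5, 6, 7}): φ is false.
  3 (successors {0, 1, 3, 6, 8}): φ is false.
  4 (successors {0, 6, 7, 8, 9}): φ is false.
  5 (successors {0, 1, 2, 6, 7, 9}): φ is false.
  6 (successors {0, 2, 3, 4, 5, 6, 7, 9}): φ is false.
  7 (successors {0, 1, 2, 4, 5, 6, 9}): φ is false.
  8 (successors {0, 1, 3, 4, 9}): φ is false.
  9 (successors {0, 1, 4, 5, 6, 7, 8, 9}): φ is false.
Detail at 0 (counterexample):
  At 0: <>(~q | ([]q -> <>q)) is true, so ~<>(~q | ([]q -> <>q)) is false.
    At 0: <>(~q | ([]q -> <>q)) requires ~q | ([]q -> <>q) at some successor in {0, 1, 3, 4, 5, 6, 7, 8, 9}.
      ~q | ([]q -> <>q) holds at 0, so <>(~q | ([]q -> <>q)) is true at 0.

No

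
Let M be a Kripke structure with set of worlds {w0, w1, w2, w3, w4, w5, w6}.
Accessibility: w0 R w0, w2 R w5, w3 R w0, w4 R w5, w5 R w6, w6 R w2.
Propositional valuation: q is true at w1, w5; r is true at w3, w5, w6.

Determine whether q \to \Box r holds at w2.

Recall that \Box ψ holds at a world iff ψ holds at every accessible world, and \Diamond ψ holds iff ψ holds at some accessible world.
At w2: q is false, \Box r is true, so q \to \Box r is true.
  At w2: \Box r requires r at every successor {w5}.
    At w5: r is true.
  So \Box r is true at w2.

Yes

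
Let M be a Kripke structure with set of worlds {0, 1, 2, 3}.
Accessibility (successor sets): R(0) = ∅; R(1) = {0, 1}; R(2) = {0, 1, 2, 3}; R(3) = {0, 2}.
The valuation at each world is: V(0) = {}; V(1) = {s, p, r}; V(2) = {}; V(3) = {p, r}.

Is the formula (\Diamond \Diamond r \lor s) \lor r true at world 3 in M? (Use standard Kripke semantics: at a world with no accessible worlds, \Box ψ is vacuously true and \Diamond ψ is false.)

Yes

At 3: \Diamond \Diamond r \lor s is true, r is true, so (\Diamond \Diamond r \lor s) \lor r is true.
  At 3: \Diamond \Diamond r is true, s is false, so \Diamond \Diamond r \lor s is true.
    At 3: \Diamond \Diamond r requires \Diamond r at some successor in {0, 2}.
      \Diamond r holds at 2, so \Diamond \Diamond r is true at 3.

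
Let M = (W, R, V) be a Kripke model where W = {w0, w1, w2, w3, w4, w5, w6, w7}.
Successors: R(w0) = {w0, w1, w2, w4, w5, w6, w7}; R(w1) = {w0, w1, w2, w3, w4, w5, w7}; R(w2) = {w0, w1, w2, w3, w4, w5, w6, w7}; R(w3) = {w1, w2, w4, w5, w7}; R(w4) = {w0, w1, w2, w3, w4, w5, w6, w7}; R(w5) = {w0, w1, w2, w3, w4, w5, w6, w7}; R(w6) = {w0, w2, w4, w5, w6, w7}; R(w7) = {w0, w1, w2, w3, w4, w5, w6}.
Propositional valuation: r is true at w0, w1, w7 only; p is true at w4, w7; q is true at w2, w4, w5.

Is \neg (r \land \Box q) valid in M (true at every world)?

Recall that \Box ψ holds at a world iff ψ holds at every accessible world, and \Diamond ψ holds iff ψ holds at some accessible world.
Let φ = \neg (r \land \Box q). Evaluate φ at each world:
  w0 (successors {w0, w1, w2, w4, w5, w6, w7}): φ is true.
  w1 (successors {w0, w1, w2, w3, w4, w5, w7}): φ is true.
  w2 (successors {w0, w1, w2, w3, w4, w5, w6, w7}): φ is true.
  w3 (successors {w1, w2, w4, w5, w7}): φ is true.
  w4 (successors {w0, w1, w2, w3, w4, w5, w6, w7}): φ is true.
  w5 (successors {w0, w1, w2, w3, w4, w5, w6, w7}): φ is true.
  w6 (successors {w0, w2, w4, w5, w6, w7}): φ is true.
  w7 (successors {w0, w1, w2, w3, w4, w5, w6}): φ is true.
For instance, at w3:
  At w3: r \land \Box q is false, so \neg (r \land \Box q) is true.
    At w3: r is false, \Box q is false, so r \land \Box q is false.
      At w3: \Box q requires q at every successor {w1, w2, w4, w5, w7}.
        q fails at w1, so \Box q is false at w3.

Yes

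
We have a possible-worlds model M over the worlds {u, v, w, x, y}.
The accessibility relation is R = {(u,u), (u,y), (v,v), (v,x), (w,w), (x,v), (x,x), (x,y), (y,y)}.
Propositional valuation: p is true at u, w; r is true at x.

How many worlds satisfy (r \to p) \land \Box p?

1

Let φ = (r \to p) \land \Box p. Evaluate φ at each world:
  u (successors {u, y}): φ is false.
  v (successors {v, x}): φ is false.
  w (successors {w}): φ is true.
  x (successors {v, x, y}): φ is false.
  y (successors {y}): φ is false.
For instance, at x:
  At x: r \to p is false, \Box p is false, so (r \to p) \land \Box p is false.
    At x: \Box p requires p at every successor {v, x, y}.
      p fails at v, so \Box p is false at x.
Satisfying worlds: {w}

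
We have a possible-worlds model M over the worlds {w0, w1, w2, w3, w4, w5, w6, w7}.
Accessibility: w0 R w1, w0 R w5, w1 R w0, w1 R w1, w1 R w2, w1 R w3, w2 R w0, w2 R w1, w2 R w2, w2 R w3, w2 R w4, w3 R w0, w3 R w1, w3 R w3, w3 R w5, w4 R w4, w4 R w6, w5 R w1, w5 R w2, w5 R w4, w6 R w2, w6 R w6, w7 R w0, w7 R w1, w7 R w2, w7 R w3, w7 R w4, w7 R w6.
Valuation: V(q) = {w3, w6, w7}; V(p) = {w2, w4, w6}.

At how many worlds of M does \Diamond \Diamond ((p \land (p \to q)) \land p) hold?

Recall that \Diamond ψ holds at a world iff ψ holds at some accessible world.
Let φ = \Diamond \Diamond ((p \land (p \to q)) \land p). Evaluate φ at each world:
  w0 (successors {w1, w5}): φ is false.
  w1 (successors {w0, w1, w2, w3}): φ is false.
  w2 (successors {w0, w1, w2, w3, w4}): φ is true.
  w3 (successors {w0, w1, w3, w5}): φ is false.
  w4 (successors {w4, w6}): φ is true.
  w5 (successors {w1, w2, w4}): φ is true.
  w6 (successors {w2, w6}): φ is true.
  w7 (successors {w0, w1, w2, w3, w4, w6}): φ is true.
For instance, at w0:
  At w0: \Diamond \Diamond ((p \land (p \to q)) \land p) requires \Diamond ((p \land (p \to q)) \land p) at some successor in {w1, w5}.
    At w1: \Diamond ((p \land (p \to q)) \land p) is false.
    At w5: \Diamond ((p \land (p \to q)) \land p) is false.
  So \Diamond \Diamond ((p \land (p \to q)) \land p) is false at w0.
Satisfying worlds: {w2, w4, w5, w6, w7}

5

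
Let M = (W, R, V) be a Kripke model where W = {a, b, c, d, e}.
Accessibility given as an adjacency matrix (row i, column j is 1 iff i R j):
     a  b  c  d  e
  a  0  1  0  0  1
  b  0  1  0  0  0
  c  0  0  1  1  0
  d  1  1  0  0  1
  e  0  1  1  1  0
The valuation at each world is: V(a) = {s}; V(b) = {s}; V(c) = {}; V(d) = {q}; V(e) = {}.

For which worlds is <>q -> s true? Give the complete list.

a, b, d

Let φ = <>q -> s. Evaluate φ at each world:
  a (successors {b, e}): φ is true.
  b (successors {b}): φ is true.
  c (successors {c, d}): φ is false.
  d (successors {a, b, e}): φ is true.
  e (successors {b, c, d}): φ is false.
For instance, at e:
  At e: <>q is true, s is false, so <>q -> s is false.
    At e: <>q requires q at some successor in {b, c, d}.
      q holds at d, so <>q is true at e.
Satisfying worlds: {a, b, d}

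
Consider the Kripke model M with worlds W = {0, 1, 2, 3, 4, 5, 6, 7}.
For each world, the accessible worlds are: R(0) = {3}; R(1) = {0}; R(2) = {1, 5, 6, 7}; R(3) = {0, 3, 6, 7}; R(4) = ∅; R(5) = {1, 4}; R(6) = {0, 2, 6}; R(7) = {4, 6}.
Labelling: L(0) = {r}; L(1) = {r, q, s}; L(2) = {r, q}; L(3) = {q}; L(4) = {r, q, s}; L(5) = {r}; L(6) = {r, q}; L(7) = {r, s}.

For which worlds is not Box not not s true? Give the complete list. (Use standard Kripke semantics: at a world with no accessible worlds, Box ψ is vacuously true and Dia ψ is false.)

0, 1, 2, 3, 6, 7

Let φ = not Box not not s. Evaluate φ at each world:
  0 (successors {3}): φ is true.
  1 (successors {0}): φ is true.
  2 (successors {1, 5, 6, 7}): φ is true.
  3 (successors {0, 3, 6, 7}): φ is true.
  4 (successors ∅): φ is false.
  5 (successors {1, 4}): φ is false.
  6 (successors {0, 2, 6}): φ is true.
  7 (successors {4, 6}): φ is true.
For instance, at 1:
  At 1: Box not not s is false, so not Box not not s is true.
    At 1: Box not not s requires not not s at every successor {0}.
      not not s fails at 0, so Box not not s is false at 1.
Satisfying worlds: {0, 1, 2, 3, 6, 7}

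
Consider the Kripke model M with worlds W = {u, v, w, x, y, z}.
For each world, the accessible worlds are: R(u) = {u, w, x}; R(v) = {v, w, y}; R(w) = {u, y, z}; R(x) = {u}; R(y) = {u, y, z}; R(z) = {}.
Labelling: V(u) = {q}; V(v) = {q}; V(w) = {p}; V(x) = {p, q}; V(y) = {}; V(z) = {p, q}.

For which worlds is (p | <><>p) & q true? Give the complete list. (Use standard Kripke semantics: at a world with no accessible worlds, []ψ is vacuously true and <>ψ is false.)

Recall that <>ψ holds at a world iff ψ holds at some accessible world.
Let φ = (p | <><>p) & q. Evaluate φ at each world:
  u (successors {u, w, x}): φ is true.
  v (successors {v, w, y}): φ is true.
  w (successors {u, y, z}): φ is false.
  x (successors {u}): φ is true.
  y (successors {u, y, z}): φ is false.
  z (successors ∅): φ is true.
For instance, at y:
  At y: p | <><>p is true, q is false, so (p | <><>p) & q is false.
    At y: p is false, <><>p is true, so p | <><>p is true.
      At y: <><>p requires <>p at some successor in {u, y, z}.
        <>p holds at u, so <><>p is true at y.
Satisfying worlds: {u, v, x, z}

u, v, x, z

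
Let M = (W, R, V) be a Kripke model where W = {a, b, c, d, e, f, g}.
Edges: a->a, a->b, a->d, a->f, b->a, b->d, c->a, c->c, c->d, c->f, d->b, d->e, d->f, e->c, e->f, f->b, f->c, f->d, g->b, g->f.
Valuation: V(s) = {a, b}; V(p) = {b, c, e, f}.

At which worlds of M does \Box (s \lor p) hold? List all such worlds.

Recall that \Box ψ holds at a world iff ψ holds at every accessible world, and \Diamond ψ holds iff ψ holds at some accessible world.
Let φ = \Box (s \lor p). Evaluate φ at each world:
  a (successors {a, b, d, f}): φ is false.
  b (successors {a, d}): φ is false.
  c (successors {a, c, d, f}): φ is false.
  d (successors {b, e, f}): φ is true.
  e (successors {c, f}): φ is true.
  f (successors {b, c, d}): φ is false.
  g (successors {b, f}): φ is true.
For instance, at e:
  At e: \Box (s \lor p) requires s \lor p at every successor {c, f}.
    At c: s \lor p is true.
    At f: s \lor p is true.
  So \Box (s \lor p) is true at e.
Satisfying worlds: {d, e, g}

d, e, g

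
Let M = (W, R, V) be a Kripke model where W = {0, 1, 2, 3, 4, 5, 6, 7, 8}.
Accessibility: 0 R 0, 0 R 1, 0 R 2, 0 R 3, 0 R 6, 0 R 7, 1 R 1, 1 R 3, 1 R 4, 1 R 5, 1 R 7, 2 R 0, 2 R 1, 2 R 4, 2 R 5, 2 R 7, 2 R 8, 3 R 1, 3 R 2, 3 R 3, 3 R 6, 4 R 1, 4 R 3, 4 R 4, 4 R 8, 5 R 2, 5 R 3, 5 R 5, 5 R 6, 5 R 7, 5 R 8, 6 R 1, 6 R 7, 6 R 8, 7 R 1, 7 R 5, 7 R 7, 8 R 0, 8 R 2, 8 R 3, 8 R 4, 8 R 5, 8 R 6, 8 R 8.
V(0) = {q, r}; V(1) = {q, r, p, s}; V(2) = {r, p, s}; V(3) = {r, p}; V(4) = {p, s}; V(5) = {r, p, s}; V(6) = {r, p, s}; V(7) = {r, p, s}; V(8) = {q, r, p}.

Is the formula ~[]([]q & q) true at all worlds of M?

Let φ = ~[]([]q & q). Evaluate φ at each world:
  0 (successors {0, 1, 2, 3, 6, 7}): φ is true.
  1 (successors {1, 3, 4, 5, 7}): φ is true.
  2 (successors {0, 1, 4, 5, 7, 8}): φ is true.
  3 (successors {1, 2, 3, 6}): φ is true.
  4 (successors {1, 3, 4, 8}): φ is true.
  5 (successors {2, 3, 5, 6, 7, 8}): φ is true.
  6 (successors {1, 7, 8}): φ is true.
  7 (successors {1, 5, 7}): φ is true.
  8 (successors {0, 2, 3, 4, 5, 6, 8}): φ is true.
For instance, at 0:
  At 0: []([]q & q) is false, so ~[]([]q & q) is true.
    At 0: []([]q & q) requires []q & q at every successor {0, 1, 2, 3, 6, 7}.
      []q & q fails at 0, so []([]q & q) is false at 0.

Yes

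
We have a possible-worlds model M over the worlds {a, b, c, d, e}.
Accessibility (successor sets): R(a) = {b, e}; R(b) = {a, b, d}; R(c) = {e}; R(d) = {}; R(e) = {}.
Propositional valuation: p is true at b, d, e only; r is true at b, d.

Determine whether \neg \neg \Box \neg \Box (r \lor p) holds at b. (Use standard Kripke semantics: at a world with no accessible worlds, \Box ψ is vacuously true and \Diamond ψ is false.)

No

At b: \neg \Box \neg \Box (r \lor p) is true, so \neg \neg \Box \neg \Box (r \lor p) is false.
  At b: \Box \neg \Box (r \lor p) is false, so \neg \Box \neg \Box (r \lor p) is true.
    At b: \Box \neg \Box (r \lor p) requires \neg \Box (r \lor p) at every successor {a, b, d}.
      \neg \Box (r \lor p) fails at a, so \Box \neg \Box (r \lor p) is false at b.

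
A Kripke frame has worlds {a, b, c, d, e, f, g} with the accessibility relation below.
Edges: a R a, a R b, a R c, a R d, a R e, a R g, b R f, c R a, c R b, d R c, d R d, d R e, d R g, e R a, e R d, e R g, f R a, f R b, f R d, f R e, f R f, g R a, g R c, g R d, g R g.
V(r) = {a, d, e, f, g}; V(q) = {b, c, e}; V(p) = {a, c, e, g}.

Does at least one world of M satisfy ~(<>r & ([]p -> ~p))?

No

Let φ = ~(<>r & ([]p -> ~p)). Evaluate φ at each world:
  a (successors {a, b, c, d, e, g}): φ is false.
  b (successors {f}): φ is false.
  c (successors {a, b}): φ is false.
  d (successors {c, d, e, g}): φ is false.
  e (successors {a, d, g}): φ is false.
  f (successors {a, b, d, e, f}): φ is false.
  g (successors {a, c, d, g}): φ is false.
For instance, at e:
  At e: <>r & ([]p -> ~p) is true, so ~(<>r & ([]p -> ~p)) is false.
    At e: <>r is true, []p -> ~p is true, so <>r & ([]p -> ~p) is true.
      At e: <>r requires r at some successor in {a, d, g}.
        r holds at a, so <>r is true at e.
      At e: []p is false, ~p is false, so []p -> ~p is true.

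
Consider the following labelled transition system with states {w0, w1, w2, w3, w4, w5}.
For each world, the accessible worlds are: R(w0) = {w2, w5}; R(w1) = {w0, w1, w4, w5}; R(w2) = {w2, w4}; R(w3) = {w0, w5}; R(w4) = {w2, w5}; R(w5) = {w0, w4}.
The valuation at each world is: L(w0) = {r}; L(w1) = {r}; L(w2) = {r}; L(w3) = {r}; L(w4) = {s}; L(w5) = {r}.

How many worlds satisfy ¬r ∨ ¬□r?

Recall that □ψ holds at a world iff ψ holds at every accessible world, and ◇ψ holds iff ψ holds at some accessible world.
Let φ = ¬r ∨ ¬□r. Evaluate φ at each world:
  w0 (successors {w2, w5}): φ is false.
  w1 (successors {w0, w1, w4, w5}): φ is true.
  w2 (successors {w2, w4}): φ is true.
  w3 (successors {w0, w5}): φ is false.
  w4 (successors {w2, w5}): φ is true.
  w5 (successors {w0, w4}): φ is true.
For instance, at w2:
  At w2: ¬r is false, ¬□r is true, so ¬r ∨ ¬□r is true.
    At w2: □r is false, so ¬□r is true.
      At w2: □r requires r at every successor {w2, w4}.
        r fails at w4, so □r is false at w2.
Satisfying worlds: {w1, w2, w4, w5}

4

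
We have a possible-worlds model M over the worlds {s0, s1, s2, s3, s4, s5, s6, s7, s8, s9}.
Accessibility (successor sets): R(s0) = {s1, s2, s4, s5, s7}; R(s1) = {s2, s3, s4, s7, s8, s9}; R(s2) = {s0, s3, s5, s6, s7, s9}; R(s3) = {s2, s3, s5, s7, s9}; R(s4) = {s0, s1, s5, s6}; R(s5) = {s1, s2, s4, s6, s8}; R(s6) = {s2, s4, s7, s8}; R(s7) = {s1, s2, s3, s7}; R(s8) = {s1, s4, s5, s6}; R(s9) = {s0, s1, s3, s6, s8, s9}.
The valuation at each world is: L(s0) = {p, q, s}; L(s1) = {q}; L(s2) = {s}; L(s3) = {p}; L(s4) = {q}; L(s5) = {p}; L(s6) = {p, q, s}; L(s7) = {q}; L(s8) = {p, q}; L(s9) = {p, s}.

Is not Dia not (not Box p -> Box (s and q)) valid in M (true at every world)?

No

Let φ = not Dia not (not Box p -> Box (s and q)). Evaluate φ at each world:
  s0 (successors {s1, s2, s4, s5, s7}): φ is false.
  s1 (successors {s2, s3, s4, s7, s8, s9}): φ is false.
  s2 (successors {s0, s3, s5, s6, s7, s9}): φ is false.
  s3 (successors {s2, s3, s5, s7, s9}): φ is false.
  s4 (successors {s0, s1, s5, s6}): φ is false.
  s5 (successors {s1, s2, s4, s6, s8}): φ is false.
  s6 (successors {s2, s4, s7, s8}): φ is false.
  s7 (successors {s1, s2, s3, s7}): φ is false.
  s8 (successors {s1, s4, s5, s6}): φ is false.
  s9 (successors {s0, s1, s3, s6, s8, s9}): φ is false.
Detail at s0 (counterexample):
  At s0: Dia not (not Box p -> Box (s and q)) is true, so not Dia not (not Box p -> Box (s and q)) is false.
    At s0: Dia not (not Box p -> Box (s and q)) requires not (not Box p -> Box (s and q)) at some successor in {s1, s2, s4, s5, s7}.
      not (not Box p -> Box (s and q)) holds at s1, so Dia not (not Box p -> Box (s and q)) is true at s0.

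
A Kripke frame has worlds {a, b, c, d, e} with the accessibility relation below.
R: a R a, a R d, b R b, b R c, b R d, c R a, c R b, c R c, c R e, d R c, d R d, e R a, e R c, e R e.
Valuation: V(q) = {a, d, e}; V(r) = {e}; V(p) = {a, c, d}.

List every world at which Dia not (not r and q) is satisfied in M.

Recall that Dia ψ holds at a world iff ψ holds at some accessible world.
Let φ = Dia not (not r and q). Evaluate φ at each world:
  a (successors {a, d}): φ is false.
  b (successors {b, c, d}): φ is true.
  c (successors {a, b, c, e}): φ is true.
  d (successors {c, d}): φ is true.
  e (successors {a, c, e}): φ is true.
For instance, at a:
  At a: Dia not (not r and q) requires not (not r and q) at some successor in {a, d}.
    At a: not (not r and q) is false.
    At d: not (not r and q) is false.
  So Dia not (not r and q) is false at a.
Satisfying worlds: {b, c, d, e}

b, c, d, e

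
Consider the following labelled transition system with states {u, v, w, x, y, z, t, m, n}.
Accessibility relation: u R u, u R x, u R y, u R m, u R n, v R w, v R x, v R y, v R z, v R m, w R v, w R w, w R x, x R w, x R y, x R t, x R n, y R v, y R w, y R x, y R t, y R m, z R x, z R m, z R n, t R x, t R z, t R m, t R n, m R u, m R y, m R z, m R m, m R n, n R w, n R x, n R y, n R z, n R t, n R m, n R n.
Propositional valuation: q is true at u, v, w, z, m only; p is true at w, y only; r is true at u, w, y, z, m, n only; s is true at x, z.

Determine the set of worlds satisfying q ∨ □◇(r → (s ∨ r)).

Let φ = q ∨ □◇(r → (s ∨ r)). Evaluate φ at each world:
  u (successors {u, x, y, m, n}): φ is true.
  v (successors {w, x, y, z, m}): φ is true.
  w (successors {v, w, x}): φ is true.
  x (successors {w, y, t, n}): φ is true.
  y (successors {v, w, x, t, m}): φ is true.
  z (successors {x, m, n}): φ is true.
  t (successors {x, z, m, n}): φ is true.
  m (successors {u, y, z, m, n}): φ is true.
  n (successors {w, x, y, z, t, m, n}): φ is true.
For instance, at u:
  At u: q is true, □◇(r → (s ∨ r)) is true, so q ∨ □◇(r → (s ∨ r)) is true.
    At u: □◇(r → (s ∨ r)) requires ◇(r → (s ∨ r)) at every successor {u, x, y, m, n}.
      At u: ◇(r → (s ∨ r)) is true.
      At x: ◇(r → (s ∨ r)) is true.
      At y: ◇(r → (s ∨ r)) is true.
      At m: ◇(r → (s ∨ r)) is true.
      At n: ◇(r → (s ∨ r)) is true.
    So □◇(r → (s ∨ r)) is true at u.
Satisfying worlds: {u, v, w, x, y, z, t, m, n}

u, v, w, x, y, z, t, m, n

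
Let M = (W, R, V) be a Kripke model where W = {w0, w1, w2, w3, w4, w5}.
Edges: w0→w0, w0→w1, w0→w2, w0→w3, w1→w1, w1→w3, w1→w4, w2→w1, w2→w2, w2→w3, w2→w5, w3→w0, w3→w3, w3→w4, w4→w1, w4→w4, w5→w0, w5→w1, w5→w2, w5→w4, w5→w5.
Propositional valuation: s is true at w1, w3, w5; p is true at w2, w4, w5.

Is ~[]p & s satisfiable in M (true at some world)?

Yes

Let φ = ~[]p & s. Evaluate φ at each world:
  w0 (successors {w0, w1, w2, w3}): φ is false.
  w1 (successors {w1, w3, w4}): φ is true.
  w2 (successors {w1, w2, w3, w5}): φ is false.
  w3 (successors {w0, w3, w4}): φ is true.
  w4 (successors {w1, w4}): φ is false.
  w5 (successors {w0, w1, w2, w4, w5}): φ is true.
Detail at w1 (witness):
  At w1: ~[]p is true, s is true, so ~[]p & s is true.
    At w1: []p is false, so ~[]p is true.
      At w1: []p requires p at every successor {w1, w3, w4}.
        p fails at w1, so []p is false at w1.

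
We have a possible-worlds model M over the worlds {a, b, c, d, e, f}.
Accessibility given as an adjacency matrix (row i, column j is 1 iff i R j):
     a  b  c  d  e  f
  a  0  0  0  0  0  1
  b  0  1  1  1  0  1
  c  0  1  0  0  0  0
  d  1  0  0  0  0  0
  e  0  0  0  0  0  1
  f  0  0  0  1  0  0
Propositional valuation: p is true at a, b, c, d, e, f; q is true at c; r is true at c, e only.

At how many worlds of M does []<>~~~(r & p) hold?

Recall that []ψ holds at a world iff ψ holds at every accessible world, and <>ψ holds iff ψ holds at some accessible world.
Let φ = []<>~~~(r & p). Evaluate φ at each world:
  a (successors {f}): φ is true.
  b (successors {b, c, d, f}): φ is true.
  c (successors {b}): φ is true.
  d (successors {a}): φ is true.
  e (successors {f}): φ is true.
  f (successors {d}): φ is true.
For instance, at e:
  At e: []<>~~~(r & p) requires <>~~~(r & p) at every successor {f}.
      At f: <>~~~(r & p) requires ~~~(r & p) at some successor in {d}.
        ~~~(r & p) holds at d, so <>~~~(r & p) is true at f.
  So []<>~~~(r & p) is true at e.
Satisfying worlds: {a, b, c, d, e, f}

6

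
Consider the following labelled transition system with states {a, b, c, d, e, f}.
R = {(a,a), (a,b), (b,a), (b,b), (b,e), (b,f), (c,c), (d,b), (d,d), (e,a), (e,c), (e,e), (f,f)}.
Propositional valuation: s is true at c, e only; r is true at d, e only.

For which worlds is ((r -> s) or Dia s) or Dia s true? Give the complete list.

Recall that Dia ψ holds at a world iff ψ holds at some accessible world.
Let φ = ((r -> s) or Dia s) or Dia s. Evaluate φ at each world:
  a (successors {a, b}): φ is true.
  b (successors {a, b, e, f}): φ is true.
  c (successors {c}): φ is true.
  d (successors {b, d}): φ is false.
  e (successors {a, c, e}): φ is true.
  f (successors {f}): φ is true.
For instance, at a:
  At a: (r -> s) or Dia s is true, Dia s is false, so ((r -> s) or Dia s) or Dia s is true.
    At a: r -> s is true, Dia s is false, so (r -> s) or Dia s is true.
      At a: Dia s requires s at some successor in {a, b}.
        At a: s is false.
        At b: s is false.
      So Dia s is false at a.
    At a: Dia s requires s at some successor in {a, b}.
      At a: s is false.
      At b: s is false.
    So Dia s is false at a.
Satisfying worlds: {a, b, c, e, f}

a, b, c, e, f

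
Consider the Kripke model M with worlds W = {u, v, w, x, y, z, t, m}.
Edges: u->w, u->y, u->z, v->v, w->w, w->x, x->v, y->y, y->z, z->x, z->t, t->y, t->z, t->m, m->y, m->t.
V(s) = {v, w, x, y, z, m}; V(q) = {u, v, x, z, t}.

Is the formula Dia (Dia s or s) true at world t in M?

Yes

At t: Dia (Dia s or s) requires Dia s or s at some successor in {y, z, m}.
  Dia s or s holds at y, so Dia (Dia s or s) is true at t.
    At y: Dia s is true, s is true, so Dia s or s is true.
      At y: Dia s requires s at some successor in {y, z}.
        s holds at y, so Dia s is true at y.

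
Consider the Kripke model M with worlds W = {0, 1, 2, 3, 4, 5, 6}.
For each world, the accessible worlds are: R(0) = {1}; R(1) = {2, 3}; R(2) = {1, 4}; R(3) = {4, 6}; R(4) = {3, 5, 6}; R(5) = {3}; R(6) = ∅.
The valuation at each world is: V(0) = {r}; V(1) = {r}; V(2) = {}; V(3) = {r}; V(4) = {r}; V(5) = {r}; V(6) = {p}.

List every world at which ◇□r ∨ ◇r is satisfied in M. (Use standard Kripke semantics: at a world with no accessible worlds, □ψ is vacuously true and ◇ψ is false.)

0, 1, 2, 3, 4, 5

Let φ = ◇□r ∨ ◇r. Evaluate φ at each world:
  0 (successors {1}): φ is true.
  1 (successors {2, 3}): φ is true.
  2 (successors {1, 4}): φ is true.
  3 (successors {4, 6}): φ is true.
  4 (successors {3, 5, 6}): φ is true.
  5 (successors {3}): φ is true.
  6 (successors ∅): φ is false.
For instance, at 4:
  At 4: ◇□r is true, ◇r is true, so ◇□r ∨ ◇r is true.
    At 4: ◇□r requires □r at some successor in {3, 5, 6}.
      □r holds at 5, so ◇□r is true at 4.
    At 4: ◇r requires r at some successor in {3, 5, 6}.
      r holds at 3, so ◇r is true at 4.
Satisfying worlds: {0, 1, 2, 3, 4, 5}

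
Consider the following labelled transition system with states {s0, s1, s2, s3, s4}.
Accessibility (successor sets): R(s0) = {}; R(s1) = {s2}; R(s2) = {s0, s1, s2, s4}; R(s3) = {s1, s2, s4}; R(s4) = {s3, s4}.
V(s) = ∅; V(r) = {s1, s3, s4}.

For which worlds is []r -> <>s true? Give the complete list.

Recall that []ψ holds at a world iff ψ holds at every accessible world, and <>ψ holds iff ψ holds at some accessible world.
Let φ = []r -> <>s. Evaluate φ at each world:
  s0 (successors ∅): φ is false.
  s1 (successors {s2}): φ is true.
  s2 (successors {s0, s1, s2, s4}): φ is true.
  s3 (successors {s1, s2, s4}): φ is true.
  s4 (successors {s3, s4}): φ is false.
For instance, at s3:
  At s3: []r is false, <>s is false, so []r -> <>s is true.
    At s3: []r requires r at every successor {s1, s2, s4}.
      r fails at s2, so []r is false at s3.
    At s3: <>s requires s at some successor in {s1, s2, s4}.
      At s1: s is false.
      At s2: s is false.
      At s4: s is false.
    So <>s is false at s3.
Satisfying worlds: {s1, s2, s3}

s1, s2, s3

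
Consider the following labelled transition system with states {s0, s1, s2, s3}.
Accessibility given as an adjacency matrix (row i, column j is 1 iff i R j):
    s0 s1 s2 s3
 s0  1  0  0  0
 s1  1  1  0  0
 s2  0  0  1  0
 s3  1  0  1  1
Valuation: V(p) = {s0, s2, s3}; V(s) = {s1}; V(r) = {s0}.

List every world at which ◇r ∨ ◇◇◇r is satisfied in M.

s0, s1, s3

Let φ = ◇r ∨ ◇◇◇r. Evaluate φ at each world:
  s0 (successors {s0}): φ is true.
  s1 (successors {s0, s1}): φ is true.
  s2 (successors {s2}): φ is false.
  s3 (successors {s0, s2, s3}): φ is true.
For instance, at s2:
  At s2: ◇r is false, ◇◇◇r is false, so ◇r ∨ ◇◇◇r is false.
    At s2: ◇r requires r at some successor in {s2}.
      At s2: r is false.
    So ◇r is false at s2.
    At s2: ◇◇◇r requires ◇◇r at some successor in {s2}.
      At s2: ◇◇r is false.
    So ◇◇◇r is false at s2.
Satisfying worlds: {s0, s1, s3}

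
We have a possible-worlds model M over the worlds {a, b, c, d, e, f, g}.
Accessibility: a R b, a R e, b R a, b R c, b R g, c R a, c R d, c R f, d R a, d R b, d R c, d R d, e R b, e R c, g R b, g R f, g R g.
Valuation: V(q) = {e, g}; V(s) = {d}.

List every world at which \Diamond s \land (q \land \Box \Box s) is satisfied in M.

none

Let φ = \Diamond s \land (q \land \Box \Box s). Evaluate φ at each world:
  a (successors {b, e}): φ is false.
  b (successors {a, c, g}): φ is false.
  c (successors {a, d, f}): φ is false.
  d (successors {a, b, c, d}): φ is false.
  e (successors {b, c}): φ is false.
  f (successors ∅): φ is false.
  g (successors {b, f, g}): φ is false.
For instance, at e:
  At e: \Diamond s is false, q \land \Box \Box s is false, so \Diamond s \land (q \land \Box \Box s) is false.
    At e: \Diamond s requires s at some successor in {b, c}.
      At b: s is false.
      At c: s is false.
    So \Diamond s is false at e.
    At e: q is true, \Box \Box s is false, so q \land \Box \Box s is false.
      At e: \Box \Box s requires \Box s at every successor {b, c}.
        \Box s fails at b, so \Box \Box s is false at e.
Satisfying worlds: none.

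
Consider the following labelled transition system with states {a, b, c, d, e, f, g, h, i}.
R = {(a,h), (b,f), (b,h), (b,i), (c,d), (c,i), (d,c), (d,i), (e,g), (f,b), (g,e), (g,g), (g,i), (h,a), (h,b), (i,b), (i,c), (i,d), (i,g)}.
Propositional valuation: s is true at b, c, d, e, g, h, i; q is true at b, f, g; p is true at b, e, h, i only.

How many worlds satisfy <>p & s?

6

Let φ = <>p & s. Evaluate φ at each world:
  a (successors {h}): φ is false.
  b (successors {f, h, i}): φ is true.
  c (successors {d, i}): φ is true.
  d (successors {c, i}): φ is true.
  e (successors {g}): φ is false.
  f (successors {b}): φ is false.
  g (successors {e, g, i}): φ is true.
  h (successors {a, b}): φ is true.
  i (successors {b, c, d, g}): φ is true.
For instance, at a:
  At a: <>p is true, s is false, so <>p & s is false.
    At a: <>p requires p at some successor in {h}.
      p holds at h, so <>p is true at a.
Satisfying worlds: {b, c, d, g, h, i}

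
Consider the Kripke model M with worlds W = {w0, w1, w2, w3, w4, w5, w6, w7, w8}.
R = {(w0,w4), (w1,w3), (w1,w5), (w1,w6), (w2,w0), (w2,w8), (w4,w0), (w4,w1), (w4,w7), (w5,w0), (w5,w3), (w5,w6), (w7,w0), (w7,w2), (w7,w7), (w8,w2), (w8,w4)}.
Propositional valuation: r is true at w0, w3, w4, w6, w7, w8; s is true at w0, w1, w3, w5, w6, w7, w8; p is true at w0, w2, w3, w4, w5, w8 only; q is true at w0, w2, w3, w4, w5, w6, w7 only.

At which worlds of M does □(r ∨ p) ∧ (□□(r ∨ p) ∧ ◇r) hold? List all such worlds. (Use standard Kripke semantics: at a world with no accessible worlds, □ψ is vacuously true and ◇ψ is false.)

w1, w2, w5, w7

Let φ = □(r ∨ p) ∧ (□□(r ∨ p) ∧ ◇r). Evaluate φ at each world:
  w0 (successors {w4}): φ is false.
  w1 (successors {w3, w5, w6}): φ is true.
  w2 (successors {w0, w8}): φ is true.
  w3 (successors ∅): φ is false.
  w4 (successors {w0, w1, w7}): φ is false.
  w5 (successors {w0, w3, w6}): φ is true.
  w6 (successors ∅): φ is false.
  w7 (successors {w0, w2, w7}): φ is true.
  w8 (successors {w2, w4}): φ is false.
For instance, at w8:
  At w8: □(r ∨ p) is true, □□(r ∨ p) ∧ ◇r is false, so □(r ∨ p) ∧ (□□(r ∨ p) ∧ ◇r) is false.
    At w8: □(r ∨ p) requires r ∨ p at every successor {w2, w4}.
      At w2: r ∨ p is true.
      At w4: r ∨ p is true.
    So □(r ∨ p) is true at w8.
    At w8: □□(r ∨ p) is false, ◇r is true, so □□(r ∨ p) ∧ ◇r is false.
      At w8: □□(r ∨ p) requires □(r ∨ p) at every successor {w2, w4}.
        □(r ∨ p) fails at w4, so □□(r ∨ p) is false at w8.
      At w8: ◇r requires r at some successor in {w2, w4}.
        r holds at w4, so ◇r is true at w8.
Satisfying worlds: {w1, w2, w5, w7}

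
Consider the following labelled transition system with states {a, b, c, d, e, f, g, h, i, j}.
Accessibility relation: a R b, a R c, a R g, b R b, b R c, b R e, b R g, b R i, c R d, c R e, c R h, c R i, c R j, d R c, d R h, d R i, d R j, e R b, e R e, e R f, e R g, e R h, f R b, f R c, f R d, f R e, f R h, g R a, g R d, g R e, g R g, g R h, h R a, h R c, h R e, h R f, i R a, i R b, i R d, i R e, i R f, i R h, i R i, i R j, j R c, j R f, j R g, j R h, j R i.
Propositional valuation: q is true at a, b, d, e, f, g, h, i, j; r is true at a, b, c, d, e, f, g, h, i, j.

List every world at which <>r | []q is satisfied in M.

a, b, c, d, e, f, g, h, i, j

Recall that []ψ holds at a world iff ψ holds at every accessible world, and <>ψ holds iff ψ holds at some accessible world.
Let φ = <>r | []q. Evaluate φ at each world:
  a (successors {b, c, g}): φ is true.
  b (successors {b, c, e, g, i}): φ is true.
  c (successors {d, e, h, i, j}): φ is true.
  d (successors {c, h, i, j}): φ is true.
  e (successors {b, e, f, g, h}): φ is true.
  f (successors {b, c, d, e, h}): φ is true.
  g (successors {a, d, e, g, h}): φ is true.
  h (successors {a, c, e, f}): φ is true.
  i (successors {a, b, d, e, f, h, i, j}): φ is true.
  j (successors {c, f, g, h, i}): φ is true.
For instance, at f:
  At f: <>r is true, []q is false, so <>r | []q is true.
    At f: <>r requires r at some successor in {b, c, d, e, h}.
      r holds at b, so <>r is true at f.
    At f: []q requires q at every successor {b, c, d, e, h}.
      q fails at c, so []q is false at f.
Satisfying worlds: {a, b, c, d, e, f, g, h, i, j}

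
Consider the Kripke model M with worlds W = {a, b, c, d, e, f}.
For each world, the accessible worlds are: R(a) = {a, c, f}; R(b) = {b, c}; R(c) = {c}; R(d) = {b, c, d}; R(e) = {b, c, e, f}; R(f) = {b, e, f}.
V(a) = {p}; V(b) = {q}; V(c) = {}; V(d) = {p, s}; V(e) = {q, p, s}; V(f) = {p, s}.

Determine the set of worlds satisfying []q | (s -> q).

Let φ = []q | (s -> q). Evaluate φ at each world:
  a (successors {a, c, f}): φ is true.
  b (successors {b, c}): φ is true.
  c (successors {c}): φ is true.
  d (successors {b, c, d}): φ is false.
  e (successors {b, c, e, f}): φ is true.
  f (successors {b, e, f}): φ is false.
For instance, at d:
  At d: []q is false, s -> q is false, so []q | (s -> q) is false.
    At d: []q requires q at every successor {b, c, d}.
      q fails at c, so []q is false at d.
Satisfying worlds: {a, b, c, e}

a, b, c, e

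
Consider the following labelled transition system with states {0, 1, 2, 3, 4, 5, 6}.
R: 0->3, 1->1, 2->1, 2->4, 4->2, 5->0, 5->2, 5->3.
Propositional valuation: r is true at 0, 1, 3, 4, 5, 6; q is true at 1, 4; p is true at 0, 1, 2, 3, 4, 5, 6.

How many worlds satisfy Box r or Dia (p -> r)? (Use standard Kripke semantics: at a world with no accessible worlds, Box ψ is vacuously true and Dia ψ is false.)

6

Let φ = Box r or Dia (p -> r). Evaluate φ at each world:
  0 (successors {3}): φ is true.
  1 (successors {1}): φ is true.
  2 (successors {1, 4}): φ is true.
  3 (successors ∅): φ is true.
  4 (successors {2}): φ is false.
  5 (successors {0, 2, 3}): φ is true.
  6 (successors ∅): φ is true.
For instance, at 4:
  At 4: Box r is false, Dia (p -> r) is false, so Box r or Dia (p -> r) is false.
    At 4: Box r requires r at every successor {2}.
      r fails at 2, so Box r is false at 4.
    At 4: Dia (p -> r) requires p -> r at some successor in {2}.
      At 2: p -> r is false.
    So Dia (p -> r) is false at 4.
Satisfying worlds: {0, 1, 2, 3, 5, 6}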